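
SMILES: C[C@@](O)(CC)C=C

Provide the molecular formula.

Heavy atoms from the SMILES: 6 C, 1 O.
Implicit hydrogens by atom environment:
  2 × C: 3 H each → 6
  2 × C: 2 H each → 4
  1 × C: 1 H
  1 × C: no H
  1 × O: 1 H
  Total hydrogens = 12.
Molecular formula: C6H12O

C6H12O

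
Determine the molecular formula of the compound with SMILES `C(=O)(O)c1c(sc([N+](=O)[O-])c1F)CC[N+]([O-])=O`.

Heavy atoms from the SMILES: 7 C, 1 F, 2 N, 6 O, 1 S.
Implicit hydrogens by atom environment:
  4 × C (aromatic): no H
  3 × O: no H
  2 × C: 2 H each → 4
  2 × N (charge +1): no H
  2 × O (charge -1): no H
  1 × C: no H
  1 × F: no H
  1 × O: 1 H
  1 × S (aromatic): no H
  Total hydrogens = 5.
Molecular formula: C7H5FN2O6S

C7H5FN2O6S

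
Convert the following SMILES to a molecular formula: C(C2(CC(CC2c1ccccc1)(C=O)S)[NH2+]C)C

C15H22NOS+

Heavy atoms from the SMILES: 15 C, 1 N, 1 O, 1 S.
Implicit hydrogens by atom environment:
  5 × C (aromatic): 1 H each → 5
  3 × C: 2 H each → 6
  2 × C: 3 H each → 6
  2 × C: 1 H each → 2
  2 × C: no H
  1 × C (aromatic): no H
  1 × N (charge +1): 2 H
  1 × O: no H
  1 × S: 1 H
  Total hydrogens = 22.
Net charge +1.
Molecular formula: C15H22NOS+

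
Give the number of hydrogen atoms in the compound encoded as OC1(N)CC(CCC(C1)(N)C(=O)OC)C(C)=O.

Hydrogens are implicit in SMILES; fill each atom to its normal valence:
  4 × C: 2 H each → 8
  4 × C: no H
  3 × O: no H
  2 × C: 3 H each → 6
  2 × N: 2 H each → 4
  1 × C: 1 H
  1 × O: 1 H
  Total hydrogens = 20.

20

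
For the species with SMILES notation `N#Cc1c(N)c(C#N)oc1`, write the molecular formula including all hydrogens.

C6H3N3O

Heavy atoms from the SMILES: 6 C, 3 N, 1 O.
Implicit hydrogens by atom environment:
  3 × C (aromatic): no H
  2 × C: no H
  2 × N: no H
  1 × C (aromatic): 1 H
  1 × N: 2 H
  1 × O (aromatic): no H
  Total hydrogens = 3.
Molecular formula: C6H3N3O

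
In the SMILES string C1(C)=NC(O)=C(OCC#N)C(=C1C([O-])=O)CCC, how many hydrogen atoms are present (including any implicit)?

13

Hydrogens are implicit in SMILES; fill each atom to its normal valence:
  5 × C (aromatic): no H
  3 × C: 2 H each → 6
  2 × C: 3 H each → 6
  2 × C: no H
  2 × O: no H
  1 × N (aromatic): no H
  1 × N: no H
  1 × O: 1 H
  1 × O (charge -1): no H
  Total hydrogens = 13.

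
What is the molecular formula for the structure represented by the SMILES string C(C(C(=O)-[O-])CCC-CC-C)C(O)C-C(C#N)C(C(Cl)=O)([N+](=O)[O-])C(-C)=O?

Heavy atoms from the SMILES: 17 C, 1 Cl, 2 N, 7 O.
Implicit hydrogens by atom environment:
  7 × C: 2 H each → 14
  5 × C: no H
  4 × O: no H
  3 × C: 1 H each → 3
  2 × C: 3 H each → 6
  2 × O (charge -1): no H
  1 × Cl: no H
  1 × N (charge +1): no H
  1 × N: no H
  1 × O: 1 H
  Total hydrogens = 24.
Net charge -1.
Molecular formula: C17H24ClN2O7-

C17H24ClN2O7-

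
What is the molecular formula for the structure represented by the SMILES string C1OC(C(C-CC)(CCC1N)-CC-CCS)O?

Heavy atoms from the SMILES: 13 C, 1 N, 2 O, 1 S.
Implicit hydrogens by atom environment:
  9 × C: 2 H each → 18
  2 × C: 1 H each → 2
  1 × C: 3 H
  1 × C: no H
  1 × N: 2 H
  1 × O: 1 H
  1 × O: no H
  1 × S: 1 H
  Total hydrogens = 27.
Molecular formula: C13H27NO2S

C13H27NO2S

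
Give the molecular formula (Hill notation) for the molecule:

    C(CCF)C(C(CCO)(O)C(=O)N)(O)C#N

Heavy atoms from the SMILES: 9 C, 1 F, 2 N, 4 O.
Implicit hydrogens by atom environment:
  5 × C: 2 H each → 10
  4 × C: no H
  3 × O: 1 H each → 3
  1 × F: no H
  1 × N: 2 H
  1 × N: no H
  1 × O: no H
  Total hydrogens = 15.
Molecular formula: C9H15FN2O4

C9H15FN2O4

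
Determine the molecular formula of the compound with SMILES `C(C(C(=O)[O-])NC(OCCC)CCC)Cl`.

C10H19ClNO3-

Heavy atoms from the SMILES: 10 C, 1 Cl, 1 N, 3 O.
Implicit hydrogens by atom environment:
  5 × C: 2 H each → 10
  2 × C: 3 H each → 6
  2 × C: 1 H each → 2
  2 × O: no H
  1 × C: no H
  1 × Cl: no H
  1 × N: 1 H
  1 × O (charge -1): no H
  Total hydrogens = 19.
Net charge -1.
Molecular formula: C10H19ClNO3-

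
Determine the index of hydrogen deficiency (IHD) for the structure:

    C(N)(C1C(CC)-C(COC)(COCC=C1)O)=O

3

Molecular formula from the SMILES: C12H21NO4.
DoU = (2C + 2 + N − H − X)/2 = (2·12 + 2 + 1 − 21 − 0)/2 = 6/2 = 3.
(Structurally: 1 ring(s) + 2 π bond(s) = 3.)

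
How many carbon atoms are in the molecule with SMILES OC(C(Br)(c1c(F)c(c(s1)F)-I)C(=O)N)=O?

7

The symbol for carbon appears 7 times in the SMILES. Lowercase c denotes aromatic carbon and counts toward C.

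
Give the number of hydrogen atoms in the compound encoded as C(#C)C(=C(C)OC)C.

10

Hydrogens are implicit in SMILES; fill each atom to its normal valence:
  3 × C: 3 H each → 9
  3 × C: no H
  1 × C: 1 H
  1 × O: no H
  Total hydrogens = 10.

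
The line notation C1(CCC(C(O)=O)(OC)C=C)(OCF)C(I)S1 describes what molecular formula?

Heavy atoms from the SMILES: 10 C, 1 F, 1 I, 4 O, 1 S.
Implicit hydrogens by atom environment:
  4 × C: 2 H each → 8
  3 × C: no H
  3 × O: no H
  2 × C: 1 H each → 2
  1 × C: 3 H
  1 × F: no H
  1 × I: no H
  1 × O: 1 H
  1 × S: no H
  Total hydrogens = 14.
Molecular formula: C10H14FIO4S

C10H14FIO4S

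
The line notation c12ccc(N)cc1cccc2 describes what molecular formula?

Heavy atoms from the SMILES: 10 C, 1 N.
Implicit hydrogens by atom environment:
  7 × C (aromatic): 1 H each → 7
  3 × C (aromatic): no H
  1 × N: 2 H
  Total hydrogens = 9.
Molecular formula: C10H9N

C10H9N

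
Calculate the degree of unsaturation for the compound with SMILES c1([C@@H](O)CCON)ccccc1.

4

Molecular formula from the SMILES: C9H13NO2.
DoU = (2C + 2 + N − H − X)/2 = (2·9 + 2 + 1 − 13 − 0)/2 = 8/2 = 4.
(Structurally: 1 ring(s) + 3 π bond(s) = 4.)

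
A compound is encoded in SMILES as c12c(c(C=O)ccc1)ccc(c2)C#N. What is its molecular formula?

C12H7NO

Heavy atoms from the SMILES: 12 C, 1 N, 1 O.
Implicit hydrogens by atom environment:
  6 × C (aromatic): 1 H each → 6
  4 × C (aromatic): no H
  1 × C: 1 H
  1 × C: no H
  1 × N: no H
  1 × O: no H
  Total hydrogens = 7.
Molecular formula: C12H7NO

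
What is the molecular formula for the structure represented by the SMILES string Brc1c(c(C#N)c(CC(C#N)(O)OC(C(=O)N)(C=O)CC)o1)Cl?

C13H11BrClN3O5

Heavy atoms from the SMILES: 1 Br, 13 C, 1 Cl, 3 N, 5 O.
Implicit hydrogens by atom environment:
  5 × C: no H
  4 × C (aromatic): no H
  3 × O: no H
  2 × C: 2 H each → 4
  2 × N: no H
  1 × Br: no H
  1 × C: 3 H
  1 × C: 1 H
  1 × Cl: no H
  1 × N: 2 H
  1 × O: 1 H
  1 × O (aromatic): no H
  Total hydrogens = 11.
Molecular formula: C13H11BrClN3O5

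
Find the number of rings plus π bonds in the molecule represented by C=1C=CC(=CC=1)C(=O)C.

5

Molecular formula from the SMILES: C8H8O.
DoU = (2C + 2 + N − H − X)/2 = (2·8 + 2 + 0 − 8 − 0)/2 = 10/2 = 5.
(Structurally: 1 ring(s) + 4 π bond(s) = 5.)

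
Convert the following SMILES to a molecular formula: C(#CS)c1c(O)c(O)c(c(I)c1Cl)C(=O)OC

Heavy atoms from the SMILES: 10 C, 1 Cl, 1 I, 4 O, 1 S.
Implicit hydrogens by atom environment:
  6 × C (aromatic): no H
  3 × C: no H
  2 × O: 1 H each → 2
  2 × O: no H
  1 × C: 3 H
  1 × Cl: no H
  1 × I: no H
  1 × S: 1 H
  Total hydrogens = 6.
Molecular formula: C10H6ClIO4S

C10H6ClIO4S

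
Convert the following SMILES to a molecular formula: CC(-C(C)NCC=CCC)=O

C9H17NO

Heavy atoms from the SMILES: 9 C, 1 N, 1 O.
Implicit hydrogens by atom environment:
  3 × C: 3 H each → 9
  3 × C: 1 H each → 3
  2 × C: 2 H each → 4
  1 × C: no H
  1 × N: 1 H
  1 × O: no H
  Total hydrogens = 17.
Molecular formula: C9H17NO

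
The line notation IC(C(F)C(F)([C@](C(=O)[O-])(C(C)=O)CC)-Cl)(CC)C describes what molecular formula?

Heavy atoms from the SMILES: 12 C, 1 Cl, 2 F, 1 I, 3 O.
Implicit hydrogens by atom environment:
  5 × C: no H
  4 × C: 3 H each → 12
  2 × C: 2 H each → 4
  2 × F: no H
  2 × O: no H
  1 × C: 1 H
  1 × Cl: no H
  1 × I: no H
  1 × O (charge -1): no H
  Total hydrogens = 17.
Net charge -1.
Molecular formula: C12H17ClF2IO3-

C12H17ClF2IO3-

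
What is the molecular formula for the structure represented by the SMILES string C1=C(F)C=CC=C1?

Heavy atoms from the SMILES: 6 C, 1 F.
Implicit hydrogens by atom environment:
  5 × C (aromatic): 1 H each → 5
  1 × C (aromatic): no H
  1 × F: no H
  Total hydrogens = 5.
Molecular formula: C6H5F

C6H5F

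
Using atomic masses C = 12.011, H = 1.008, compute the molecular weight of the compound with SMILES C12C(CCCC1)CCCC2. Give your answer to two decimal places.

Molecular formula: C10H18.
M = 10×12.011 + 18×1.008 = 138.25 g/mol.

138.25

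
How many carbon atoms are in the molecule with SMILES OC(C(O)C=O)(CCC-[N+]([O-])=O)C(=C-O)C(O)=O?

9

The symbol for carbon appears 9 times in the SMILES.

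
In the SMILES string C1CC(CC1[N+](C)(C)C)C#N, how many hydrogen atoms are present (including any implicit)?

Hydrogens are implicit in SMILES; fill each atom to its normal valence:
  3 × C: 3 H each → 9
  3 × C: 2 H each → 6
  2 × C: 1 H each → 2
  1 × C: no H
  1 × N: no H
  1 × N (charge +1): no H
  Total hydrogens = 17.

17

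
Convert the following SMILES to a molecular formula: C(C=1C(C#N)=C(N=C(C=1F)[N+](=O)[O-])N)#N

Heavy atoms from the SMILES: 7 C, 1 F, 5 N, 2 O.
Implicit hydrogens by atom environment:
  5 × C (aromatic): no H
  2 × C: no H
  2 × N: no H
  1 × F: no H
  1 × N: 2 H
  1 × N (aromatic): no H
  1 × N (charge +1): no H
  1 × O: no H
  1 × O (charge -1): no H
  Total hydrogens = 2.
Molecular formula: C7H2FN5O2

C7H2FN5O2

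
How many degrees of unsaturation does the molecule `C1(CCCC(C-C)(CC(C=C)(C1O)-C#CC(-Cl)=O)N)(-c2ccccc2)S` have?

9

Molecular formula from the SMILES: C21H26ClNO2S.
DoU = (2C + 2 + N − H − X)/2 = (2·21 + 2 + 1 − 26 − 1)/2 = 18/2 = 9.
(Structurally: 2 ring(s) + 7 π bond(s) = 9.)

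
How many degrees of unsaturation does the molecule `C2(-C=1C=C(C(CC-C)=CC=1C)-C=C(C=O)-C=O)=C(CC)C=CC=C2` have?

11

Molecular formula from the SMILES: C22H24O2.
DoU = (2C + 2 + N − H − X)/2 = (2·22 + 2 + 0 − 24 − 0)/2 = 22/2 = 11.
(Structurally: 2 ring(s) + 9 π bond(s) = 11.)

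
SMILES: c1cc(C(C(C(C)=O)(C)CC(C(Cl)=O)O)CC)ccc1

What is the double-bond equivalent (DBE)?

Molecular formula from the SMILES: C16H21ClO3.
DoU = (2C + 2 + N − H − X)/2 = (2·16 + 2 + 0 − 21 − 1)/2 = 12/2 = 6.
(Structurally: 1 ring(s) + 5 π bond(s) = 6.)

6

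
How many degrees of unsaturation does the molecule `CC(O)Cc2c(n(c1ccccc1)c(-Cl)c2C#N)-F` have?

Molecular formula from the SMILES: C14H12ClFN2O.
DoU = (2C + 2 + N − H − X)/2 = (2·14 + 2 + 2 − 12 − 2)/2 = 18/2 = 9.
(Structurally: 2 ring(s) + 7 π bond(s) = 9.)

9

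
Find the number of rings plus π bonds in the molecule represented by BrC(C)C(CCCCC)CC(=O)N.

Molecular formula from the SMILES: C10H20BrNO.
DoU = (2C + 2 + N − H − X)/2 = (2·10 + 2 + 1 − 20 − 1)/2 = 2/2 = 1.
(Structurally: 0 ring(s) + 1 π bond(s) = 1.)

1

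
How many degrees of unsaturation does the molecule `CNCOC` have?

0

Molecular formula from the SMILES: C3H9NO.
DoU = (2C + 2 + N − H − X)/2 = (2·3 + 2 + 1 − 9 − 0)/2 = 0/2 = 0.
(Structurally: 0 ring(s) + 0 π bond(s) = 0.)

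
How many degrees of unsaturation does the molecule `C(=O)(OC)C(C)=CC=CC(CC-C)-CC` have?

3

Molecular formula from the SMILES: C13H22O2.
DoU = (2C + 2 + N − H − X)/2 = (2·13 + 2 + 0 − 22 − 0)/2 = 6/2 = 3.
(Structurally: 0 ring(s) + 3 π bond(s) = 3.)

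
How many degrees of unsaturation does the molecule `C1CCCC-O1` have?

1

Molecular formula from the SMILES: C5H10O.
DoU = (2C + 2 + N − H − X)/2 = (2·5 + 2 + 0 − 10 − 0)/2 = 2/2 = 1.
(Structurally: 1 ring(s) + 0 π bond(s) = 1.)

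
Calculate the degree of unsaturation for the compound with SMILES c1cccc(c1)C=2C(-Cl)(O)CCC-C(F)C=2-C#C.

Molecular formula from the SMILES: C15H14ClFO.
DoU = (2C + 2 + N − H − X)/2 = (2·15 + 2 + 0 − 14 − 2)/2 = 16/2 = 8.
(Structurally: 2 ring(s) + 6 π bond(s) = 8.)

8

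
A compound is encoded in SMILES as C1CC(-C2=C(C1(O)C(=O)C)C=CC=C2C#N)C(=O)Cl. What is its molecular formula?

C14H12ClNO3

Heavy atoms from the SMILES: 14 C, 1 Cl, 1 N, 3 O.
Implicit hydrogens by atom environment:
  4 × C: no H
  3 × C (aromatic): 1 H each → 3
  3 × C (aromatic): no H
  2 × C: 2 H each → 4
  2 × O: no H
  1 × C: 3 H
  1 × C: 1 H
  1 × Cl: no H
  1 × N: no H
  1 × O: 1 H
  Total hydrogens = 12.
Molecular formula: C14H12ClNO3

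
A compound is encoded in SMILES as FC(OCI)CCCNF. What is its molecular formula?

Heavy atoms from the SMILES: 5 C, 2 F, 1 I, 1 N, 1 O.
Implicit hydrogens by atom environment:
  4 × C: 2 H each → 8
  2 × F: no H
  1 × C: 1 H
  1 × I: no H
  1 × N: 1 H
  1 × O: no H
  Total hydrogens = 10.
Molecular formula: C5H10F2INO

C5H10F2INO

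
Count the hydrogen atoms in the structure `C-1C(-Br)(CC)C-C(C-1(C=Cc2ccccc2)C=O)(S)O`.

Hydrogens are implicit in SMILES; fill each atom to its normal valence:
  5 × C (aromatic): 1 H each → 5
  3 × C: 2 H each → 6
  3 × C: 1 H each → 3
  3 × C: no H
  1 × Br: no H
  1 × C: 3 H
  1 × C (aromatic): no H
  1 × O: 1 H
  1 × O: no H
  1 × S: 1 H
  Total hydrogens = 19.

19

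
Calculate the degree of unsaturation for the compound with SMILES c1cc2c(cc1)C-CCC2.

5

Molecular formula from the SMILES: C10H12.
DoU = (2C + 2 + N − H − X)/2 = (2·10 + 2 + 0 − 12 − 0)/2 = 10/2 = 5.
(Structurally: 2 ring(s) + 3 π bond(s) = 5.)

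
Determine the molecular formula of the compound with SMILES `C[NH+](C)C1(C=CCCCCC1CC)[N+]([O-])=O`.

Heavy atoms from the SMILES: 12 C, 2 N, 2 O.
Implicit hydrogens by atom environment:
  5 × C: 2 H each → 10
  3 × C: 3 H each → 9
  3 × C: 1 H each → 3
  1 × C: no H
  1 × N (charge +1): 1 H
  1 × N (charge +1): no H
  1 × O: no H
  1 × O (charge -1): no H
  Total hydrogens = 23.
Net charge +1.
Molecular formula: C12H23N2O2+

C12H23N2O2+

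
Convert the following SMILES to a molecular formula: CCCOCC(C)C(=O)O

C7H14O3

Heavy atoms from the SMILES: 7 C, 3 O.
Implicit hydrogens by atom environment:
  3 × C: 2 H each → 6
  2 × C: 3 H each → 6
  2 × O: no H
  1 × C: 1 H
  1 × C: no H
  1 × O: 1 H
  Total hydrogens = 14.
Molecular formula: C7H14O3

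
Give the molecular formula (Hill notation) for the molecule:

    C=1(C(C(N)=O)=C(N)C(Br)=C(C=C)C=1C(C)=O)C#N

Heavy atoms from the SMILES: 1 Br, 12 C, 3 N, 2 O.
Implicit hydrogens by atom environment:
  6 × C (aromatic): no H
  3 × C: no H
  2 × N: 2 H each → 4
  2 × O: no H
  1 × Br: no H
  1 × C: 3 H
  1 × C: 2 H
  1 × C: 1 H
  1 × N: no H
  Total hydrogens = 10.
Molecular formula: C12H10BrN3O2

C12H10BrN3O2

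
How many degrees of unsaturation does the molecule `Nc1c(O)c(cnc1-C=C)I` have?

Molecular formula from the SMILES: C7H7IN2O.
DoU = (2C + 2 + N − H − X)/2 = (2·7 + 2 + 2 − 7 − 1)/2 = 10/2 = 5.
(Structurally: 1 ring(s) + 4 π bond(s) = 5.)

5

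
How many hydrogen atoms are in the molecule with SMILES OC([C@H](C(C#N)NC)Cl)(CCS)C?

15

Hydrogens are implicit in SMILES; fill each atom to its normal valence:
  2 × C: 3 H each → 6
  2 × C: 2 H each → 4
  2 × C: 1 H each → 2
  2 × C: no H
  1 × Cl: no H
  1 × N: 1 H
  1 × N: no H
  1 × O: 1 H
  1 × S: 1 H
  Total hydrogens = 15.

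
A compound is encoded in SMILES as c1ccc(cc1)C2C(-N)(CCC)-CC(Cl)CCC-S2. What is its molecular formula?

Heavy atoms from the SMILES: 16 C, 1 Cl, 1 N, 1 S.
Implicit hydrogens by atom environment:
  6 × C: 2 H each → 12
  5 × C (aromatic): 1 H each → 5
  2 × C: 1 H each → 2
  1 × C: 3 H
  1 × C: no H
  1 × C (aromatic): no H
  1 × Cl: no H
  1 × N: 2 H
  1 × S: no H
  Total hydrogens = 24.
Molecular formula: C16H24ClNS

C16H24ClNS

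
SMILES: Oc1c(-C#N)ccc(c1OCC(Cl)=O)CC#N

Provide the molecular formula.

Heavy atoms from the SMILES: 11 C, 1 Cl, 2 N, 3 O.
Implicit hydrogens by atom environment:
  4 × C (aromatic): no H
  3 × C: no H
  2 × C: 2 H each → 4
  2 × C (aromatic): 1 H each → 2
  2 × N: no H
  2 × O: no H
  1 × Cl: no H
  1 × O: 1 H
  Total hydrogens = 7.
Molecular formula: C11H7ClN2O3

C11H7ClN2O3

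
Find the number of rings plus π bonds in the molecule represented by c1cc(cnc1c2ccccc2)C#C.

Molecular formula from the SMILES: C13H9N.
DoU = (2C + 2 + N − H − X)/2 = (2·13 + 2 + 1 − 9 − 0)/2 = 20/2 = 10.
(Structurally: 2 ring(s) + 8 π bond(s) = 10.)

10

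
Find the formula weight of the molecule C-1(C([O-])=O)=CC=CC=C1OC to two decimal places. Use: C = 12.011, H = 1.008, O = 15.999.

151.14

Molecular formula: C8H7O3-.
M = 8×12.011 + 7×1.008 + 3×15.999 = 151.14 g/mol.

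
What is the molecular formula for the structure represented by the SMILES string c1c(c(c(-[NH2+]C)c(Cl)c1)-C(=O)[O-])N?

Heavy atoms from the SMILES: 8 C, 1 Cl, 2 N, 2 O.
Implicit hydrogens by atom environment:
  4 × C (aromatic): no H
  2 × C (aromatic): 1 H each → 2
  1 × C: 3 H
  1 × C: no H
  1 × Cl: no H
  1 × N (charge +1): 2 H
  1 × N: 2 H
  1 × O: no H
  1 × O (charge -1): no H
  Total hydrogens = 9.
Molecular formula: C8H9ClN2O2

C8H9ClN2O2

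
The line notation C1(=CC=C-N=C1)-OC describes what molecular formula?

Heavy atoms from the SMILES: 6 C, 1 N, 1 O.
Implicit hydrogens by atom environment:
  4 × C (aromatic): 1 H each → 4
  1 × C: 3 H
  1 × C (aromatic): no H
  1 × N (aromatic): no H
  1 × O: no H
  Total hydrogens = 7.
Molecular formula: C6H7NO

C6H7NO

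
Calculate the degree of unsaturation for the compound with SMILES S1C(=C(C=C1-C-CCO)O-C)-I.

Molecular formula from the SMILES: C8H11IO2S.
DoU = (2C + 2 + N − H − X)/2 = (2·8 + 2 + 0 − 11 − 1)/2 = 6/2 = 3.
(Structurally: 1 ring(s) + 2 π bond(s) = 3.)

3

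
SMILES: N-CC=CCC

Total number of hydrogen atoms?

Hydrogens are implicit in SMILES; fill each atom to its normal valence:
  2 × C: 2 H each → 4
  2 × C: 1 H each → 2
  1 × C: 3 H
  1 × N: 2 H
  Total hydrogens = 11.

11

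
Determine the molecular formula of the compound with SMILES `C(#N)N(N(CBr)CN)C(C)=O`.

C5H9BrN4O

Heavy atoms from the SMILES: 1 Br, 5 C, 4 N, 1 O.
Implicit hydrogens by atom environment:
  3 × N: no H
  2 × C: 2 H each → 4
  2 × C: no H
  1 × Br: no H
  1 × C: 3 H
  1 × N: 2 H
  1 × O: no H
  Total hydrogens = 9.
Molecular formula: C5H9BrN4O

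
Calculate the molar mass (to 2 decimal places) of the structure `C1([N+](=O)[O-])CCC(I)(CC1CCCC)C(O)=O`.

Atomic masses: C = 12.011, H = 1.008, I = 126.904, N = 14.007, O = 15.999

355.17

Molecular formula: C11H18INO4.
M = 11×12.011 + 18×1.008 + 1×126.904 + 1×14.007 + 4×15.999 = 355.17 g/mol.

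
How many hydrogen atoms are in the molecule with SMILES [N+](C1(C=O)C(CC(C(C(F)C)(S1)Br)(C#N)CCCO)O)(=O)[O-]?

Hydrogens are implicit in SMILES; fill each atom to its normal valence:
  4 × C: 2 H each → 8
  4 × C: no H
  3 × C: 1 H each → 3
  2 × O: 1 H each → 2
  2 × O: no H
  1 × Br: no H
  1 × C: 3 H
  1 × F: no H
  1 × N: no H
  1 × N (charge +1): no H
  1 × O (charge -1): no H
  1 × S: no H
  Total hydrogens = 16.

16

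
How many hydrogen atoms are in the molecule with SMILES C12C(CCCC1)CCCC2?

18

Hydrogens are implicit in SMILES; fill each atom to its normal valence:
  8 × C: 2 H each → 16
  2 × C: 1 H each → 2
  Total hydrogens = 18.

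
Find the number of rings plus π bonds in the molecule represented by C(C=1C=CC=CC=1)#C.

Molecular formula from the SMILES: C8H6.
DoU = (2C + 2 + N − H − X)/2 = (2·8 + 2 + 0 − 6 − 0)/2 = 12/2 = 6.
(Structurally: 1 ring(s) + 5 π bond(s) = 6.)

6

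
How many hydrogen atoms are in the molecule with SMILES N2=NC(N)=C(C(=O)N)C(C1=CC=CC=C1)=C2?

10

Hydrogens are implicit in SMILES; fill each atom to its normal valence:
  6 × C (aromatic): 1 H each → 6
  4 × C (aromatic): no H
  2 × N: 2 H each → 4
  2 × N (aromatic): no H
  1 × C: no H
  1 × O: no H
  Total hydrogens = 10.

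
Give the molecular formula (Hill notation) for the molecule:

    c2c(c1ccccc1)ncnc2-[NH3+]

Heavy atoms from the SMILES: 10 C, 3 N.
Implicit hydrogens by atom environment:
  7 × C (aromatic): 1 H each → 7
  3 × C (aromatic): no H
  2 × N (aromatic): no H
  1 × N (charge +1): 3 H
  Total hydrogens = 10.
Net charge +1.
Molecular formula: C10H10N3+

C10H10N3+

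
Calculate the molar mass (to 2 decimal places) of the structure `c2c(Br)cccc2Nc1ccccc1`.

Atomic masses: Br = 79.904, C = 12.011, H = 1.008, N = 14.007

248.12

Molecular formula: C12H10BrN.
M = 1×79.904 + 12×12.011 + 10×1.008 + 1×14.007 = 248.12 g/mol.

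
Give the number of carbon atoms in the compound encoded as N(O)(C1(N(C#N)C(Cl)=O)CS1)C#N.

5

The symbol for carbon appears 5 times in the SMILES. (Cl is a single chlorine, not C + l.)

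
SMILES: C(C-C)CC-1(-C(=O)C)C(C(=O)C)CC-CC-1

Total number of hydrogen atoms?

Hydrogens are implicit in SMILES; fill each atom to its normal valence:
  7 × C: 2 H each → 14
  3 × C: 3 H each → 9
  3 × C: no H
  2 × O: no H
  1 × C: 1 H
  Total hydrogens = 24.

24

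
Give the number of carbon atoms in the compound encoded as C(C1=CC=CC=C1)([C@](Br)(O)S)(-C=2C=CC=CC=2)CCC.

17

The symbol for carbon appears 17 times in the SMILES.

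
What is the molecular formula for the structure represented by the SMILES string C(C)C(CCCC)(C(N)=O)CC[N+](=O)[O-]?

C10H20N2O3

Heavy atoms from the SMILES: 10 C, 2 N, 3 O.
Implicit hydrogens by atom environment:
  6 × C: 2 H each → 12
  2 × C: 3 H each → 6
  2 × C: no H
  2 × O: no H
  1 × N: 2 H
  1 × N (charge +1): no H
  1 × O (charge -1): no H
  Total hydrogens = 20.
Molecular formula: C10H20N2O3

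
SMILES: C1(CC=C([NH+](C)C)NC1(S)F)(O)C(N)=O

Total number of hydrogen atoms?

Hydrogens are implicit in SMILES; fill each atom to its normal valence:
  4 × C: no H
  2 × C: 3 H each → 6
  1 × C: 2 H
  1 × C: 1 H
  1 × F: no H
  1 × N: 2 H
  1 × N: 1 H
  1 × N (charge +1): 1 H
  1 × O: 1 H
  1 × O: no H
  1 × S: 1 H
  Total hydrogens = 15.

15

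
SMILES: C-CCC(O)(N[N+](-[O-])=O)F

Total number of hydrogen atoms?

Hydrogens are implicit in SMILES; fill each atom to its normal valence:
  2 × C: 2 H each → 4
  1 × C: 3 H
  1 × C: no H
  1 × F: no H
  1 × N: 1 H
  1 × N (charge +1): no H
  1 × O: 1 H
  1 × O: no H
  1 × O (charge -1): no H
  Total hydrogens = 9.

9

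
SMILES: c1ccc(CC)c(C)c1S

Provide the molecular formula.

Heavy atoms from the SMILES: 9 C, 1 S.
Implicit hydrogens by atom environment:
  3 × C (aromatic): 1 H each → 3
  3 × C (aromatic): no H
  2 × C: 3 H each → 6
  1 × C: 2 H
  1 × S: 1 H
  Total hydrogens = 12.
Molecular formula: C9H12S

C9H12S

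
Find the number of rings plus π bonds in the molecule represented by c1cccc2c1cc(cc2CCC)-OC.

Molecular formula from the SMILES: C14H16O.
DoU = (2C + 2 + N − H − X)/2 = (2·14 + 2 + 0 − 16 − 0)/2 = 14/2 = 7.
(Structurally: 2 ring(s) + 5 π bond(s) = 7.)

7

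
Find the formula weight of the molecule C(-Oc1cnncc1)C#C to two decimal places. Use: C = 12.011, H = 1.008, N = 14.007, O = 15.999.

134.14

Molecular formula: C7H6N2O.
M = 7×12.011 + 6×1.008 + 2×14.007 + 1×15.999 = 134.14 g/mol.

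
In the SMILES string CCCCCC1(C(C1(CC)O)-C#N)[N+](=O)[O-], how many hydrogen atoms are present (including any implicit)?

18

Hydrogens are implicit in SMILES; fill each atom to its normal valence:
  5 × C: 2 H each → 10
  3 × C: no H
  2 × C: 3 H each → 6
  1 × C: 1 H
  1 × N: no H
  1 × N (charge +1): no H
  1 × O: 1 H
  1 × O: no H
  1 × O (charge -1): no H
  Total hydrogens = 18.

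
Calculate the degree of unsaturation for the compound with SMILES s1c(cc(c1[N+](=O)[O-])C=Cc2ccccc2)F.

Molecular formula from the SMILES: C12H8FNO2S.
DoU = (2C + 2 + N − H − X)/2 = (2·12 + 2 + 1 − 8 − 1)/2 = 18/2 = 9.
(Structurally: 2 ring(s) + 7 π bond(s) = 9.)

9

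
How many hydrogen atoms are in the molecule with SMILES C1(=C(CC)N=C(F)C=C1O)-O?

8

Hydrogens are implicit in SMILES; fill each atom to its normal valence:
  4 × C (aromatic): no H
  2 × O: 1 H each → 2
  1 × C: 3 H
  1 × C: 2 H
  1 × C (aromatic): 1 H
  1 × F: no H
  1 × N (aromatic): no H
  Total hydrogens = 8.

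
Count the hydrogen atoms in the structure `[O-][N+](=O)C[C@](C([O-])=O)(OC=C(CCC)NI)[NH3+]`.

Hydrogens are implicit in SMILES; fill each atom to its normal valence:
  3 × C: 2 H each → 6
  3 × C: no H
  3 × O: no H
  2 × O (charge -1): no H
  1 × C: 3 H
  1 × C: 1 H
  1 × I: no H
  1 × N (charge +1): 3 H
  1 × N: 1 H
  1 × N (charge +1): no H
  Total hydrogens = 14.

14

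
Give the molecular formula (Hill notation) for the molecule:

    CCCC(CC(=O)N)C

Heavy atoms from the SMILES: 7 C, 1 N, 1 O.
Implicit hydrogens by atom environment:
  3 × C: 2 H each → 6
  2 × C: 3 H each → 6
  1 × C: 1 H
  1 × C: no H
  1 × N: 2 H
  1 × O: no H
  Total hydrogens = 15.
Molecular formula: C7H15NO

C7H15NO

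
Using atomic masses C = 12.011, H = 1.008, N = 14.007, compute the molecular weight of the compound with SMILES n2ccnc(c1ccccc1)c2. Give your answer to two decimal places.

156.19

Molecular formula: C10H8N2.
M = 10×12.011 + 8×1.008 + 2×14.007 = 156.19 g/mol.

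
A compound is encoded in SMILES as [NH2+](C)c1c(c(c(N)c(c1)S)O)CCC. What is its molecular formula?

Heavy atoms from the SMILES: 10 C, 2 N, 1 O, 1 S.
Implicit hydrogens by atom environment:
  5 × C (aromatic): no H
  2 × C: 3 H each → 6
  2 × C: 2 H each → 4
  1 × C (aromatic): 1 H
  1 × N (charge +1): 2 H
  1 × N: 2 H
  1 × O: 1 H
  1 × S: 1 H
  Total hydrogens = 17.
Net charge +1.
Molecular formula: C10H17N2OS+

C10H17N2OS+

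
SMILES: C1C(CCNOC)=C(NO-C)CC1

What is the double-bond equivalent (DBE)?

Molecular formula from the SMILES: C9H18N2O2.
DoU = (2C + 2 + N − H − X)/2 = (2·9 + 2 + 2 − 18 − 0)/2 = 4/2 = 2.
(Structurally: 1 ring(s) + 1 π bond(s) = 2.)

2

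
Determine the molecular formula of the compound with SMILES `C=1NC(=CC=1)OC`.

C5H7NO

Heavy atoms from the SMILES: 5 C, 1 N, 1 O.
Implicit hydrogens by atom environment:
  3 × C (aromatic): 1 H each → 3
  1 × C: 3 H
  1 × C (aromatic): no H
  1 × N (aromatic): 1 H
  1 × O: no H
  Total hydrogens = 7.
Molecular formula: C5H7NO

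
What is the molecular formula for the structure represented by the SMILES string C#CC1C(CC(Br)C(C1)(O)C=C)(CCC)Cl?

Heavy atoms from the SMILES: 1 Br, 13 C, 1 Cl, 1 O.
Implicit hydrogens by atom environment:
  5 × C: 2 H each → 10
  4 × C: 1 H each → 4
  3 × C: no H
  1 × Br: no H
  1 × C: 3 H
  1 × Cl: no H
  1 × O: 1 H
  Total hydrogens = 18.
Molecular formula: C13H18BrClO

C13H18BrClO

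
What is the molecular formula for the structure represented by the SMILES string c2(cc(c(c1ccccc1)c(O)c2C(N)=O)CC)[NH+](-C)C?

Heavy atoms from the SMILES: 17 C, 2 N, 2 O.
Implicit hydrogens by atom environment:
  6 × C (aromatic): 1 H each → 6
  6 × C (aromatic): no H
  3 × C: 3 H each → 9
  1 × C: 2 H
  1 × C: no H
  1 × N: 2 H
  1 × N (charge +1): 1 H
  1 × O: 1 H
  1 × O: no H
  Total hydrogens = 21.
Net charge +1.
Molecular formula: C17H21N2O2+

C17H21N2O2+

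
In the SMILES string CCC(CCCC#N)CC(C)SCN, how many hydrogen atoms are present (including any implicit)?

Hydrogens are implicit in SMILES; fill each atom to its normal valence:
  6 × C: 2 H each → 12
  2 × C: 3 H each → 6
  2 × C: 1 H each → 2
  1 × C: no H
  1 × N: 2 H
  1 × N: no H
  1 × S: no H
  Total hydrogens = 22.

22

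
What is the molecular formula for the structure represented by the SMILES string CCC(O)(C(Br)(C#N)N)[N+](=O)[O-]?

Heavy atoms from the SMILES: 1 Br, 5 C, 3 N, 3 O.
Implicit hydrogens by atom environment:
  3 × C: no H
  1 × Br: no H
  1 × C: 3 H
  1 × C: 2 H
  1 × N: 2 H
  1 × N (charge +1): no H
  1 × N: no H
  1 × O: 1 H
  1 × O: no H
  1 × O (charge -1): no H
  Total hydrogens = 8.
Molecular formula: C5H8BrN3O3

C5H8BrN3O3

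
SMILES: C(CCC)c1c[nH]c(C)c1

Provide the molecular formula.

Heavy atoms from the SMILES: 9 C, 1 N.
Implicit hydrogens by atom environment:
  3 × C: 2 H each → 6
  2 × C: 3 H each → 6
  2 × C (aromatic): 1 H each → 2
  2 × C (aromatic): no H
  1 × N (aromatic): 1 H
  Total hydrogens = 15.
Molecular formula: C9H15N

C9H15N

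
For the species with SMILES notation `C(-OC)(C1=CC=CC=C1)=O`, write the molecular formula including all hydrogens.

Heavy atoms from the SMILES: 8 C, 2 O.
Implicit hydrogens by atom environment:
  5 × C (aromatic): 1 H each → 5
  2 × O: no H
  1 × C: 3 H
  1 × C (aromatic): no H
  1 × C: no H
  Total hydrogens = 8.
Molecular formula: C8H8O2

C8H8O2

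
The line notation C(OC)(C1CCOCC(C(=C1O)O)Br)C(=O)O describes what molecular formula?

C10H15BrO6

Heavy atoms from the SMILES: 1 Br, 10 C, 6 O.
Implicit hydrogens by atom environment:
  3 × C: 2 H each → 6
  3 × C: 1 H each → 3
  3 × C: no H
  3 × O: 1 H each → 3
  3 × O: no H
  1 × Br: no H
  1 × C: 3 H
  Total hydrogens = 15.
Molecular formula: C10H15BrO6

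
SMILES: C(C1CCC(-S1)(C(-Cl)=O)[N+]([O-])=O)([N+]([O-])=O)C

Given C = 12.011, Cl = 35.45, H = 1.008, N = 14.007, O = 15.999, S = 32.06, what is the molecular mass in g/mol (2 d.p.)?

268.67

Molecular formula: C7H9ClN2O5S.
M = 7×12.011 + 1×35.45 + 9×1.008 + 2×14.007 + 5×15.999 + 1×32.06 = 268.67 g/mol.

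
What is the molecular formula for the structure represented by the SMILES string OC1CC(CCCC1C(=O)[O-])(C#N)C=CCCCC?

Heavy atoms from the SMILES: 15 C, 1 N, 3 O.
Implicit hydrogens by atom environment:
  7 × C: 2 H each → 14
  4 × C: 1 H each → 4
  3 × C: no H
  1 × C: 3 H
  1 × N: no H
  1 × O: 1 H
  1 × O: no H
  1 × O (charge -1): no H
  Total hydrogens = 22.
Net charge -1.
Molecular formula: C15H22NO3-

C15H22NO3-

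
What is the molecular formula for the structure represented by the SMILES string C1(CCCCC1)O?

C6H12O

Heavy atoms from the SMILES: 6 C, 1 O.
Implicit hydrogens by atom environment:
  5 × C: 2 H each → 10
  1 × C: 1 H
  1 × O: 1 H
  Total hydrogens = 12.
Molecular formula: C6H12O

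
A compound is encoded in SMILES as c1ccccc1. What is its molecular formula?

Heavy atoms from the SMILES: 6 C.
Implicit hydrogens by atom environment:
  6 × C (aromatic): 1 H each → 6
  Total hydrogens = 6.
Molecular formula: C6H6

C6H6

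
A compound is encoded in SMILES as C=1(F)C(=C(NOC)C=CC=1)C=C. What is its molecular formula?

Heavy atoms from the SMILES: 9 C, 1 F, 1 N, 1 O.
Implicit hydrogens by atom environment:
  3 × C (aromatic): 1 H each → 3
  3 × C (aromatic): no H
  1 × C: 3 H
  1 × C: 2 H
  1 × C: 1 H
  1 × F: no H
  1 × N: 1 H
  1 × O: no H
  Total hydrogens = 10.
Molecular formula: C9H10FNO

C9H10FNO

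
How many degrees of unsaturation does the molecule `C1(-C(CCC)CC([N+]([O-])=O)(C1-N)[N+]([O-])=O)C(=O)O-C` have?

4

Molecular formula from the SMILES: C10H17N3O6.
DoU = (2C + 2 + N − H − X)/2 = (2·10 + 2 + 3 − 17 − 0)/2 = 8/2 = 4.
(Structurally: 1 ring(s) + 3 π bond(s) = 4.)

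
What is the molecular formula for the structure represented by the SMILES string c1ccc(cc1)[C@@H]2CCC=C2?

Heavy atoms from the SMILES: 11 C.
Implicit hydrogens by atom environment:
  5 × C (aromatic): 1 H each → 5
  3 × C: 1 H each → 3
  2 × C: 2 H each → 4
  1 × C (aromatic): no H
  Total hydrogens = 12.
Molecular formula: C11H12

C11H12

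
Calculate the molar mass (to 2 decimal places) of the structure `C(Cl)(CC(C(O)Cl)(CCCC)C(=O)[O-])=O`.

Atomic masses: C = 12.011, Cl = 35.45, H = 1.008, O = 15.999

256.10

Molecular formula: C9H13Cl2O4-.
M = 9×12.011 + 2×35.45 + 13×1.008 + 4×15.999 = 256.10 g/mol.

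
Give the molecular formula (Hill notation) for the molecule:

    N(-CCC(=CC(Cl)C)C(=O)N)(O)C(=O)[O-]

C8H12ClN2O4-

Heavy atoms from the SMILES: 8 C, 1 Cl, 2 N, 4 O.
Implicit hydrogens by atom environment:
  3 × C: no H
  2 × C: 2 H each → 4
  2 × C: 1 H each → 2
  2 × O: no H
  1 × C: 3 H
  1 × Cl: no H
  1 × N: 2 H
  1 × N: no H
  1 × O: 1 H
  1 × O (charge -1): no H
  Total hydrogens = 12.
Net charge -1.
Molecular formula: C8H12ClN2O4-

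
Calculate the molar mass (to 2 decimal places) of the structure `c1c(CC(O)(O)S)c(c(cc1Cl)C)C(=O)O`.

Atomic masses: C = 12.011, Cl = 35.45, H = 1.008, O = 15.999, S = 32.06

Molecular formula: C10H11ClO4S.
M = 10×12.011 + 1×35.45 + 11×1.008 + 4×15.999 + 1×32.06 = 262.70 g/mol.

262.70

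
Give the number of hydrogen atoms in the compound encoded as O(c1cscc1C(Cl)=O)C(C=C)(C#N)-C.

8

Hydrogens are implicit in SMILES; fill each atom to its normal valence:
  3 × C: no H
  2 × C (aromatic): 1 H each → 2
  2 × C (aromatic): no H
  2 × O: no H
  1 × C: 3 H
  1 × C: 2 H
  1 × C: 1 H
  1 × Cl: no H
  1 × N: no H
  1 × S (aromatic): no H
  Total hydrogens = 8.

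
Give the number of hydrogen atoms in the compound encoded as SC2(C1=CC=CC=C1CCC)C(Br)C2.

15

Hydrogens are implicit in SMILES; fill each atom to its normal valence:
  4 × C (aromatic): 1 H each → 4
  3 × C: 2 H each → 6
  2 × C (aromatic): no H
  1 × Br: no H
  1 × C: 3 H
  1 × C: 1 H
  1 × C: no H
  1 × S: 1 H
  Total hydrogens = 15.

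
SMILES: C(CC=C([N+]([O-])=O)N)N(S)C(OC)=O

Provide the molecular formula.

Heavy atoms from the SMILES: 6 C, 3 N, 4 O, 1 S.
Implicit hydrogens by atom environment:
  3 × O: no H
  2 × C: 2 H each → 4
  2 × C: no H
  1 × C: 3 H
  1 × C: 1 H
  1 × N: 2 H
  1 × N: no H
  1 × N (charge +1): no H
  1 × O (charge -1): no H
  1 × S: 1 H
  Total hydrogens = 11.
Molecular formula: C6H11N3O4S

C6H11N3O4S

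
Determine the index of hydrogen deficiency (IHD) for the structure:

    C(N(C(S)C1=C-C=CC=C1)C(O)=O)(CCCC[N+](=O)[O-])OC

6

Molecular formula from the SMILES: C14H20N2O5S.
DoU = (2C + 2 + N − H − X)/2 = (2·14 + 2 + 2 − 20 − 0)/2 = 12/2 = 6.
(Structurally: 1 ring(s) + 5 π bond(s) = 6.)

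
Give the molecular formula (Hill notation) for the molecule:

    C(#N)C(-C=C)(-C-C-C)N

C7H12N2

Heavy atoms from the SMILES: 7 C, 2 N.
Implicit hydrogens by atom environment:
  3 × C: 2 H each → 6
  2 × C: no H
  1 × C: 3 H
  1 × C: 1 H
  1 × N: 2 H
  1 × N: no H
  Total hydrogens = 12.
Molecular formula: C7H12N2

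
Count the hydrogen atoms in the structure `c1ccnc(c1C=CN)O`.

8

Hydrogens are implicit in SMILES; fill each atom to its normal valence:
  3 × C (aromatic): 1 H each → 3
  2 × C: 1 H each → 2
  2 × C (aromatic): no H
  1 × N: 2 H
  1 × N (aromatic): no H
  1 × O: 1 H
  Total hydrogens = 8.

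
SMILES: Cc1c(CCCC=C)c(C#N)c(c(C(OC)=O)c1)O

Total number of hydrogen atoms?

17

Hydrogens are implicit in SMILES; fill each atom to its normal valence:
  5 × C (aromatic): no H
  4 × C: 2 H each → 8
  2 × C: 3 H each → 6
  2 × C: no H
  2 × O: no H
  1 × C (aromatic): 1 H
  1 × C: 1 H
  1 × N: no H
  1 × O: 1 H
  Total hydrogens = 17.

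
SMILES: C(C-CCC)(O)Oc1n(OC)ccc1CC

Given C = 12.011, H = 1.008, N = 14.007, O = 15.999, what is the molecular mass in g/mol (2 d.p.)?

Molecular formula: C12H21NO3.
M = 12×12.011 + 21×1.008 + 1×14.007 + 3×15.999 = 227.30 g/mol.

227.30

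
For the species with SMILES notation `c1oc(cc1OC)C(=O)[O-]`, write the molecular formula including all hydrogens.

C6H5O4-

Heavy atoms from the SMILES: 6 C, 4 O.
Implicit hydrogens by atom environment:
  2 × C (aromatic): 1 H each → 2
  2 × C (aromatic): no H
  2 × O: no H
  1 × C: 3 H
  1 × C: no H
  1 × O (aromatic): no H
  1 × O (charge -1): no H
  Total hydrogens = 5.
Net charge -1.
Molecular formula: C6H5O4-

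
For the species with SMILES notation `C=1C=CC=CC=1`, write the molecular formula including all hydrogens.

C6H6

Heavy atoms from the SMILES: 6 C.
Implicit hydrogens by atom environment:
  6 × C (aromatic): 1 H each → 6
  Total hydrogens = 6.
Molecular formula: C6H6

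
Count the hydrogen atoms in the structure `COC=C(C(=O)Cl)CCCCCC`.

17

Hydrogens are implicit in SMILES; fill each atom to its normal valence:
  5 × C: 2 H each → 10
  2 × C: 3 H each → 6
  2 × C: no H
  2 × O: no H
  1 × C: 1 H
  1 × Cl: no H
  Total hydrogens = 17.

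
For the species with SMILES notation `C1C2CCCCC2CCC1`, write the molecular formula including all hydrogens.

Heavy atoms from the SMILES: 10 C.
Implicit hydrogens by atom environment:
  8 × C: 2 H each → 16
  2 × C: 1 H each → 2
  Total hydrogens = 18.
Molecular formula: C10H18

C10H18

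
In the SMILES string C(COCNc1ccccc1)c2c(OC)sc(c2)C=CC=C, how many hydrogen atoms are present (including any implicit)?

Hydrogens are implicit in SMILES; fill each atom to its normal valence:
  6 × C (aromatic): 1 H each → 6
  4 × C: 2 H each → 8
  4 × C (aromatic): no H
  3 × C: 1 H each → 3
  2 × O: no H
  1 × C: 3 H
  1 × N: 1 H
  1 × S (aromatic): no H
  Total hydrogens = 21.

21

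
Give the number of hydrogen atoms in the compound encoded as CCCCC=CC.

Hydrogens are implicit in SMILES; fill each atom to its normal valence:
  3 × C: 2 H each → 6
  2 × C: 3 H each → 6
  2 × C: 1 H each → 2
  Total hydrogens = 14.

14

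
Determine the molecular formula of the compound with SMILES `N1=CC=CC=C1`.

Heavy atoms from the SMILES: 5 C, 1 N.
Implicit hydrogens by atom environment:
  5 × C (aromatic): 1 H each → 5
  1 × N (aromatic): no H
  Total hydrogens = 5.
Molecular formula: C5H5N

C5H5N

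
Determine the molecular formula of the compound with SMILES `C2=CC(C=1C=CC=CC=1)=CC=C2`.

C12H10

Heavy atoms from the SMILES: 12 C.
Implicit hydrogens by atom environment:
  10 × C (aromatic): 1 H each → 10
  2 × C (aromatic): no H
  Total hydrogens = 10.
Molecular formula: C12H10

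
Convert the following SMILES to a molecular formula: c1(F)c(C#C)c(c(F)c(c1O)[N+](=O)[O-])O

Heavy atoms from the SMILES: 8 C, 2 F, 1 N, 4 O.
Implicit hydrogens by atom environment:
  6 × C (aromatic): no H
  2 × F: no H
  2 × O: 1 H each → 2
  1 × C: 1 H
  1 × C: no H
  1 × N (charge +1): no H
  1 × O: no H
  1 × O (charge -1): no H
  Total hydrogens = 3.
Molecular formula: C8H3F2NO4

C8H3F2NO4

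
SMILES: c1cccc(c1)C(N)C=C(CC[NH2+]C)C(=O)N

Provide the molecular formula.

C13H20N3O+

Heavy atoms from the SMILES: 13 C, 3 N, 1 O.
Implicit hydrogens by atom environment:
  5 × C (aromatic): 1 H each → 5
  2 × C: 2 H each → 4
  2 × C: 1 H each → 2
  2 × C: no H
  2 × N: 2 H each → 4
  1 × C: 3 H
  1 × C (aromatic): no H
  1 × N (charge +1): 2 H
  1 × O: no H
  Total hydrogens = 20.
Net charge +1.
Molecular formula: C13H20N3O+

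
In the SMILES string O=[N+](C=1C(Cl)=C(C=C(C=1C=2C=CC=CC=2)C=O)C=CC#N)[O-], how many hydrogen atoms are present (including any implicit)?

Hydrogens are implicit in SMILES; fill each atom to its normal valence:
  6 × C (aromatic): 1 H each → 6
  6 × C (aromatic): no H
  3 × C: 1 H each → 3
  2 × O: no H
  1 × C: no H
  1 × Cl: no H
  1 × N (charge +1): no H
  1 × N: no H
  1 × O (charge -1): no H
  Total hydrogens = 9.

9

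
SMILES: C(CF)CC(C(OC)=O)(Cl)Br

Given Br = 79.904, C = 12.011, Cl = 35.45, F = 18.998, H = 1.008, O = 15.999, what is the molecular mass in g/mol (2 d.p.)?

247.49

Molecular formula: C6H9BrClFO2.
M = 1×79.904 + 6×12.011 + 1×35.45 + 1×18.998 + 9×1.008 + 2×15.999 = 247.49 g/mol.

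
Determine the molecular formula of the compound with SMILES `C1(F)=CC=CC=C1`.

Heavy atoms from the SMILES: 6 C, 1 F.
Implicit hydrogens by atom environment:
  5 × C (aromatic): 1 H each → 5
  1 × C (aromatic): no H
  1 × F: no H
  Total hydrogens = 5.
Molecular formula: C6H5F

C6H5F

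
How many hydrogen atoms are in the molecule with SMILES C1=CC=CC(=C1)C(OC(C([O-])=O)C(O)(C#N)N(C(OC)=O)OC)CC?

19

Hydrogens are implicit in SMILES; fill each atom to its normal valence:
  5 × C (aromatic): 1 H each → 5
  5 × O: no H
  4 × C: no H
  3 × C: 3 H each → 9
  2 × C: 1 H each → 2
  2 × N: no H
  1 × C: 2 H
  1 × C (aromatic): no H
  1 × O: 1 H
  1 × O (charge -1): no H
  Total hydrogens = 19.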